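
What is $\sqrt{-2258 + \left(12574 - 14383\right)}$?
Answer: $7 i \sqrt{83} \approx 63.773 i$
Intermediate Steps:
$\sqrt{-2258 + \left(12574 - 14383\right)} = \sqrt{-2258 - 1809} = \sqrt{-4067} = 7 i \sqrt{83}$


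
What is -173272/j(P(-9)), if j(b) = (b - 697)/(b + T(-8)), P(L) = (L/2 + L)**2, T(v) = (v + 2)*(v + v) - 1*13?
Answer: 183841592/2059 ≈ 89287.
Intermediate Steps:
T(v) = -13 + 2*v*(2 + v) (T(v) = (2 + v)*(2*v) - 13 = 2*v*(2 + v) - 13 = -13 + 2*v*(2 + v))
P(L) = 9*L**2/4 (P(L) = (L*(1/2) + L)**2 = (L/2 + L)**2 = (3*L/2)**2 = 9*L**2/4)
j(b) = (-697 + b)/(83 + b) (j(b) = (b - 697)/(b + (-13 + 2*(-8)**2 + 4*(-8))) = (-697 + b)/(b + (-13 + 2*64 - 32)) = (-697 + b)/(b + (-13 + 128 - 32)) = (-697 + b)/(b + 83) = (-697 + b)/(83 + b))
-173272/j(P(-9)) = -173272*(83 + (9/4)*(-9)**2)/(-697 + (9/4)*(-9)**2) = -173272*(83 + (9/4)*81)/(-697 + (9/4)*81) = -173272*(83 + 729/4)/(-697 + 729/4) = -173272/(-2059/4/(1061/4)) = -173272/((4/1061)*(-2059/4)) = -173272/(-2059/1061) = -173272*(-1061/2059) = 183841592/2059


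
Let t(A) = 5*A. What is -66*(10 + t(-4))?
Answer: 660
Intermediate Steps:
-66*(10 + t(-4)) = -66*(10 + 5*(-4)) = -66*(10 - 20) = -66*(-10) = 660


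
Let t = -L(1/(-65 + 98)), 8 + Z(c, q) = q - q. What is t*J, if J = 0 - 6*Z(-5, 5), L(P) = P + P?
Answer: -32/11 ≈ -2.9091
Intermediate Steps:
L(P) = 2*P
Z(c, q) = -8 (Z(c, q) = -8 + (q - q) = -8 + 0 = -8)
t = -2/33 (t = -2/(-65 + 98) = -2/33 ≈ -0.060606)
J = 48 (J = 0 - 6*(-8) = 0 + 48 = 48)
t*J = -2/33*48 = -32/11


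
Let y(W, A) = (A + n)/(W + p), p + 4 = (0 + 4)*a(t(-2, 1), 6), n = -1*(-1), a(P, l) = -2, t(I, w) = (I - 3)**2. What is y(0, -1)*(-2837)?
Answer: 0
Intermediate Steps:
t(I, w) = (-3 + I)**2
n = 1
p = -12 (p = -4 + (0 + 4)*(-2) = -4 + 4*(-2) = -4 - 8 = -12)
y(W, A) = (1 + A)/(-12 + W) (y(W, A) = (A + 1)/(W - 12) = (1 + A)/(-12 + W))
y(0, -1)*(-2837) = ((1 - 1)/(-12 + 0))*(-2837) = (0/(-12))*(-2837) = -1/12*0*(-2837) = 0*(-2837) = 0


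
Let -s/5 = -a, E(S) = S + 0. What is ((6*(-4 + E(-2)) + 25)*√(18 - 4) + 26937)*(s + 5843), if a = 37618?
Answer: 5223973221 - 2133263*√14 ≈ 5.2160e+9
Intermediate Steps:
E(S) = S
s = 188090 (s = -(-5)*37618 = -5*(-37618) = 188090)
((6*(-4 + E(-2)) + 25)*√(18 - 4) + 26937)*(s + 5843) = ((6*(-4 - 2) + 25)*√(18 - 4) + 26937)*(188090 + 5843) = ((6*(-6) + 25)*√14 + 26937)*193933 = ((-36 + 25)*√14 + 26937)*193933 = (-11*√14 + 26937)*193933 = (26937 - 11*√14)*193933 = 5223973221 - 2133263*√14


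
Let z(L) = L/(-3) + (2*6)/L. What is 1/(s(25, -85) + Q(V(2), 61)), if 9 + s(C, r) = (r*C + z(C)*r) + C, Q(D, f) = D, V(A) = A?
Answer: -15/21592 ≈ -0.00069470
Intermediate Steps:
z(L) = 12/L - L/3 (z(L) = L*(-⅓) + 12/L = -L/3 + 12/L = 12/L - L/3)
s(C, r) = -9 + C + C*r + r*(12/C - C/3) (s(C, r) = -9 + ((r*C + (12/C - C/3)*r) + C) = -9 + ((C*r + r*(12/C - C/3)) + C) = -9 + (C + C*r + r*(12/C - C/3)) = -9 + C + C*r + r*(12/C - C/3))
1/(s(25, -85) + Q(V(2), 61)) = 1/((-9 + 25 + 12*(-85)/25 + (⅔)*25*(-85)) + 2) = 1/((-9 + 25 + 12*(-85)*(1/25) - 4250/3) + 2) = 1/((-9 + 25 - 204/5 - 4250/3) + 2) = 1/(-21622/15 + 2) = 1/(-21592/15) = -15/21592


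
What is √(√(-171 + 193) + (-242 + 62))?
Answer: √(-180 + √22) ≈ 13.24*I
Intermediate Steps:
√(√(-171 + 193) + (-242 + 62)) = √(√22 - 180) = √(-180 + √22)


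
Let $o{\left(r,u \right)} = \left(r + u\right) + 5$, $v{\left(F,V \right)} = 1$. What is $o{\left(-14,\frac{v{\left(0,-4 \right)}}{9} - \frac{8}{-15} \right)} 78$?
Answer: $- \frac{9776}{15} \approx -651.73$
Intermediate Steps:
$o{\left(r,u \right)} = 5 + r + u$
$o{\left(-14,\frac{v{\left(0,-4 \right)}}{9} - \frac{8}{-15} \right)} 78 = \left(5 - 14 + \left(1 \cdot \frac{1}{9} - \frac{8}{-15}\right)\right) 78 = \left(5 - 14 + \left(1 \cdot \frac{1}{9} - - \frac{8}{15}\right)\right) 78 = \left(5 - 14 + \left(\frac{1}{9} + \frac{8}{15}\right)\right) 78 = \left(5 - 14 + \frac{29}{45}\right) 78 = \left(- \frac{376}{45}\right) 78 = - \frac{9776}{15}$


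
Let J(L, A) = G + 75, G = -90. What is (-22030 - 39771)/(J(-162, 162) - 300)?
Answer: 61801/315 ≈ 196.19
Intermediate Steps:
J(L, A) = -15 (J(L, A) = -90 + 75 = -15)
(-22030 - 39771)/(J(-162, 162) - 300) = (-22030 - 39771)/(-15 - 300) = -61801/(-315) = -61801*(-1/315) = 61801/315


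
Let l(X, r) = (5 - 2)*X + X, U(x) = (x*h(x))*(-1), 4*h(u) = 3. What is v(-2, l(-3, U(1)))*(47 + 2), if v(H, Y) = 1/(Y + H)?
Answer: -7/2 ≈ -3.5000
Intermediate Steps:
h(u) = ¾ (h(u) = (¼)*3 = ¾)
U(x) = -3*x/4 (U(x) = (x*(¾))*(-1) = (3*x/4)*(-1) = -3*x/4)
l(X, r) = 4*X (l(X, r) = 3*X + X = 4*X)
v(H, Y) = 1/(H + Y)
v(-2, l(-3, U(1)))*(47 + 2) = (47 + 2)/(-2 + 4*(-3)) = 49/(-2 - 12) = 49/(-14) = -1/14*49 = -7/2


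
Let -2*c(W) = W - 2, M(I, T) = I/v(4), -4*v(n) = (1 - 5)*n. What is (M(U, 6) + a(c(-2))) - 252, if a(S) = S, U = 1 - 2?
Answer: -1001/4 ≈ -250.25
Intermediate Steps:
v(n) = n (v(n) = -(1 - 5)*n/4 = -(-1)*n = n)
U = -1
M(I, T) = I/4
c(W) = 1 - W/2 (c(W) = -(W - 2)/2 = -(-2 + W)/2 = 1 - W/2)
(M(U, 6) + a(c(-2))) - 252 = ((¼)*(-1) + (1 - ½*(-2))) - 252 = (-¼ + (1 + 1)) - 252 = (-¼ + 2) - 252 = 7/4 - 252 = -1001/4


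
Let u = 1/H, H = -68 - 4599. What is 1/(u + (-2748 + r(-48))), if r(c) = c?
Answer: -4667/13048933 ≈ -0.00035765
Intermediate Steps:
H = -4667
u = -1/4667 (u = 1/(-4667) = -1/4667 ≈ -0.00021427)
1/(u + (-2748 + r(-48))) = 1/(-1/4667 + (-2748 - 48)) = 1/(-1/4667 - 2796) = 1/(-13048933/4667) = -4667/13048933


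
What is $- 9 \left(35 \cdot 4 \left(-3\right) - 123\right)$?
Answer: $4887$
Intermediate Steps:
$- 9 \left(35 \cdot 4 \left(-3\right) - 123\right) = - 9 \left(35 \left(-12\right) - 123\right) = - 9 \left(-420 - 123\right) = \left(-9\right) \left(-543\right) = 4887$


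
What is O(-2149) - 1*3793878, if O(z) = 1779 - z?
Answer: -3789950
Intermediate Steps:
O(-2149) - 1*3793878 = (1779 - 1*(-2149)) - 1*3793878 = (1779 + 2149) - 3793878 = 3928 - 3793878 = -3789950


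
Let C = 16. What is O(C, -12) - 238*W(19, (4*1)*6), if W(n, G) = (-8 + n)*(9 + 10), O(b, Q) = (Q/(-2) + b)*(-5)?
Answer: -49852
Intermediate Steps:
O(b, Q) = -5*b + 5*Q/2 (O(b, Q) = (Q*(-½) + b)*(-5) = (-Q/2 + b)*(-5) = (b - Q/2)*(-5) = -5*b + 5*Q/2)
W(n, G) = -152 + 19*n (W(n, G) = (-8 + n)*19 = -152 + 19*n)
O(C, -12) - 238*W(19, (4*1)*6) = (-5*16 + (5/2)*(-12)) - 238*(-152 + 19*19) = (-80 - 30) - 238*(-152 + 361) = -110 - 238*209 = -110 - 49742 = -49852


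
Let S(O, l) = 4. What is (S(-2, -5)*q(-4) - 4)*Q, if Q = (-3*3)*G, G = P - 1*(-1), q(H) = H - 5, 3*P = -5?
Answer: -240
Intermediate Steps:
P = -5/3 (P = (⅓)*(-5) = -5/3 ≈ -1.6667)
q(H) = -5 + H
G = -⅔ (G = -5/3 - 1*(-1) = -5/3 + 1 = -⅔ ≈ -0.66667)
Q = 6 (Q = -3*3*(-⅔) = -9*(-⅔) = 6)
(S(-2, -5)*q(-4) - 4)*Q = (4*(-5 - 4) - 4)*6 = (4*(-9) - 4)*6 = (-36 - 4)*6 = -40*6 = -240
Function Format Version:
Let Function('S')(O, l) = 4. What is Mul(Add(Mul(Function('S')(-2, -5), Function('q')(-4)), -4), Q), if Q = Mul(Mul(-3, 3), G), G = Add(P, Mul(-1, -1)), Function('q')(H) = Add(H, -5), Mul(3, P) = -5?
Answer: -240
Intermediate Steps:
P = Rational(-5, 3) (P = Mul(Rational(1, 3), -5) = Rational(-5, 3) ≈ -1.6667)
Function('q')(H) = Add(-5, H)
G = Rational(-2, 3) (G = Add(Rational(-5, 3), Mul(-1, -1)) = Add(Rational(-5, 3), 1) = Rational(-2, 3) ≈ -0.66667)
Q = 6 (Q = Mul(Mul(-3, 3), Rational(-2, 3)) = Mul(-9, Rational(-2, 3)) = 6)
Mul(Add(Mul(Function('S')(-2, -5), Function('q')(-4)), -4), Q) = Mul(Add(Mul(4, Add(-5, -4)), -4), 6) = Mul(Add(Mul(4, -9), -4), 6) = Mul(Add(-36, -4), 6) = Mul(-40, 6) = -240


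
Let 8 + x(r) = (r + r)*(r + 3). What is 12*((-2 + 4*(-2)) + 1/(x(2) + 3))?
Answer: -596/5 ≈ -119.20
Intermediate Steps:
x(r) = -8 + 2*r*(3 + r) (x(r) = -8 + (r + r)*(r + 3) = -8 + (2*r)*(3 + r) = -8 + 2*r*(3 + r))
12*((-2 + 4*(-2)) + 1/(x(2) + 3)) = 12*((-2 + 4*(-2)) + 1/((-8 + 2*2² + 6*2) + 3)) = 12*((-2 - 8) + 1/((-8 + 2*4 + 12) + 3)) = 12*(-10 + 1/((-8 + 8 + 12) + 3)) = 12*(-10 + 1/(12 + 3)) = 12*(-10 + 1/15) = 12*(-149/15) = -596/5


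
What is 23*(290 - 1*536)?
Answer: -5658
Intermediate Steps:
23*(290 - 1*536) = 23*(290 - 536) = 23*(-246) = -5658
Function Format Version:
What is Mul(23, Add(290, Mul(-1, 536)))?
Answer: -5658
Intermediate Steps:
Mul(23, Add(290, Mul(-1, 536))) = Mul(23, Add(290, -536)) = Mul(23, -246) = -5658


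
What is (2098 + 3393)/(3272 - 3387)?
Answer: -5491/115 ≈ -47.748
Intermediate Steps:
(2098 + 3393)/(3272 - 3387) = 5491/(-115) = 5491*(-1/115) = -5491/115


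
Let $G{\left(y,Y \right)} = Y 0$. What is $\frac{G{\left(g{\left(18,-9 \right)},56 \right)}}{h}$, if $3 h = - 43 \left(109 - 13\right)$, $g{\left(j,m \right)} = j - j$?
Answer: $0$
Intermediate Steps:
$g{\left(j,m \right)} = 0$
$h = -1376$ ($h = \frac{\left(-43\right) \left(109 - 13\right)}{3} = \frac{\left(-43\right) 96}{3} = \frac{1}{3} \left(-4128\right) = -1376$)
$G{\left(y,Y \right)} = 0$
$\frac{G{\left(g{\left(18,-9 \right)},56 \right)}}{h} = \frac{0}{-1376} = 0 \left(- \frac{1}{1376}\right) = 0$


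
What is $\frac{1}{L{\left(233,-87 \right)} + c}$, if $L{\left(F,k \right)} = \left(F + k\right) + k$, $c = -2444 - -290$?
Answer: $- \frac{1}{2095} \approx -0.00047733$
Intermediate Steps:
$c = -2154$ ($c = -2444 + 290 = -2154$)
$L{\left(F,k \right)} = F + 2 k$
$\frac{1}{L{\left(233,-87 \right)} + c} = \frac{1}{\left(233 + 2 \left(-87\right)\right) - 2154} = \frac{1}{\left(233 - 174\right) - 2154} = \frac{1}{59 - 2154} = \frac{1}{-2095} = - \frac{1}{2095}$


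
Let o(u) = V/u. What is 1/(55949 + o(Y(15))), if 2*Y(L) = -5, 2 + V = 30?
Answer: 5/279689 ≈ 1.7877e-5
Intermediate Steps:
V = 28 (V = -2 + 30 = 28)
Y(L) = -5/2 (Y(L) = (½)*(-5) = -5/2)
o(u) = 28/u
1/(55949 + o(Y(15))) = 1/(55949 + 28/(-5/2)) = 1/(55949 + 28*(-⅖)) = 1/(55949 - 56/5) = 1/(279689/5) = 5/279689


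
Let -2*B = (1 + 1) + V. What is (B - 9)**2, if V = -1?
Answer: 361/4 ≈ 90.250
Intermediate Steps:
B = -1/2 (B = -((1 + 1) - 1)/2 = -(2 - 1)/2 = -1/2*1 = -1/2 ≈ -0.50000)
(B - 9)**2 = (-1/2 - 9)**2 = (-19/2)**2 = 361/4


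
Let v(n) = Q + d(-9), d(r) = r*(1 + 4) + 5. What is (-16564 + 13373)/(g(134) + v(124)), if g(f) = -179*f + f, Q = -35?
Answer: 3191/23927 ≈ 0.13336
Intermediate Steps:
g(f) = -178*f
d(r) = 5 + 5*r (d(r) = r*5 + 5 = 5*r + 5 = 5 + 5*r)
v(n) = -75 (v(n) = -35 + (5 + 5*(-9)) = -35 + (5 - 45) = -35 - 40 = -75)
(-16564 + 13373)/(g(134) + v(124)) = (-16564 + 13373)/(-178*134 - 75) = -3191/(-23852 - 75) = -3191/(-23927) = -3191*(-1/23927) = 3191/23927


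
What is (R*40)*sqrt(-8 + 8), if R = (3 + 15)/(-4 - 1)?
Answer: 0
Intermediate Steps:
R = -18/5 (R = 18/(-5) = 18*(-1/5) = -18/5 ≈ -3.6000)
(R*40)*sqrt(-8 + 8) = (-18/5*40)*sqrt(-8 + 8) = -144*sqrt(0) = -144*0 = 0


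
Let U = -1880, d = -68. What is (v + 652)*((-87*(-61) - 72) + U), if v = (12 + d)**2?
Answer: 12708740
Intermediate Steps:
v = 3136 (v = (12 - 68)**2 = (-56)**2 = 3136)
(v + 652)*((-87*(-61) - 72) + U) = (3136 + 652)*((-87*(-61) - 72) - 1880) = 3788*((5307 - 72) - 1880) = 3788*(5235 - 1880) = 3788*3355 = 12708740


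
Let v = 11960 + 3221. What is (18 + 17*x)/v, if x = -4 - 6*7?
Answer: -764/15181 ≈ -0.050326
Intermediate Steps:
x = -46 (x = -4 - 42 = -46)
v = 15181
(18 + 17*x)/v = (18 + 17*(-46))/15181 = (18 - 782)*(1/15181) = -764*1/15181 = -764/15181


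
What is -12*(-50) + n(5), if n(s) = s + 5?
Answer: 610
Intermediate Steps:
n(s) = 5 + s
-12*(-50) + n(5) = -12*(-50) + (5 + 5) = 600 + 10 = 610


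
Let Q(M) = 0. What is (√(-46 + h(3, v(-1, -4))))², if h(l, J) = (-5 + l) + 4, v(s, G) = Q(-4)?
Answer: -44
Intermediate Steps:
v(s, G) = 0
h(l, J) = -1 + l
(√(-46 + h(3, v(-1, -4))))² = (√(-46 + (-1 + 3)))² = (√(-46 + 2))² = (√(-44))² = (2*I*√11)² = -44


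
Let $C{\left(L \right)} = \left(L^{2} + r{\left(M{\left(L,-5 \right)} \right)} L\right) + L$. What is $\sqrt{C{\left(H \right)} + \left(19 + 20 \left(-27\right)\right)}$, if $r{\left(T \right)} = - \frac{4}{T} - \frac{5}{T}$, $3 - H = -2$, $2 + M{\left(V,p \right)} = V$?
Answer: $i \sqrt{506} \approx 22.494 i$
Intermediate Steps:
$M{\left(V,p \right)} = -2 + V$
$H = 5$ ($H = 3 - -2 = 3 + 2 = 5$)
$r{\left(T \right)} = - \frac{9}{T}$
$C{\left(L \right)} = L + L^{2} - \frac{9 L}{-2 + L}$ ($C{\left(L \right)} = \left(L^{2} + - \frac{9}{-2 + L} L\right) + L = \left(L^{2} - \frac{9 L}{-2 + L}\right) + L = L + L^{2} - \frac{9 L}{-2 + L}$)
$\sqrt{C{\left(H \right)} + \left(19 + 20 \left(-27\right)\right)} = \sqrt{\frac{5 \left(-11 + 5^{2} - 5\right)}{-2 + 5} + \left(19 + 20 \left(-27\right)\right)} = \sqrt{\frac{5 \left(-11 + 25 - 5\right)}{3} + \left(19 - 540\right)} = \sqrt{5 \cdot \frac{1}{3} \cdot 9 - 521} = \sqrt{15 - 521} = \sqrt{-506} = i \sqrt{506}$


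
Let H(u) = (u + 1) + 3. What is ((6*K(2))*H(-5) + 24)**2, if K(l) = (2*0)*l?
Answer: 576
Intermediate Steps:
K(l) = 0 (K(l) = 0*l = 0)
H(u) = 4 + u (H(u) = (1 + u) + 3 = 4 + u)
((6*K(2))*H(-5) + 24)**2 = ((6*0)*(4 - 5) + 24)**2 = (0*(-1) + 24)**2 = (0 + 24)**2 = 24**2 = 576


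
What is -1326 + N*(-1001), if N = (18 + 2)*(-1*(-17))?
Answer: -341666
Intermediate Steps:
N = 340 (N = 20*17 = 340)
-1326 + N*(-1001) = -1326 + 340*(-1001) = -1326 - 340340 = -341666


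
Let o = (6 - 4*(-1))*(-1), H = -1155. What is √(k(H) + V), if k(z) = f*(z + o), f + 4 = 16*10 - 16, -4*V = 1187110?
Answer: 9*I*√22710/2 ≈ 678.14*I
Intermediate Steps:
V = -593555/2 (V = -¼*1187110 = -593555/2 ≈ -2.9678e+5)
f = 140 (f = -4 + (16*10 - 16) = -4 + (160 - 16) = -4 + 144 = 140)
o = -10 (o = (6 + 4)*(-1) = 10*(-1) = -10)
k(z) = -1400 + 140*z (k(z) = 140*(z - 10) = 140*(-10 + z) = -1400 + 140*z)
√(k(H) + V) = √((-1400 + 140*(-1155)) - 593555/2) = √((-1400 - 161700) - 593555/2) = √(-163100 - 593555/2) = √(-919755/2) = 9*I*√22710/2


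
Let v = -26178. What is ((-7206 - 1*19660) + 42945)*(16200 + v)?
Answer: -160436262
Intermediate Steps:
((-7206 - 1*19660) + 42945)*(16200 + v) = ((-7206 - 1*19660) + 42945)*(16200 - 26178) = ((-7206 - 19660) + 42945)*(-9978) = (-26866 + 42945)*(-9978) = 16079*(-9978) = -160436262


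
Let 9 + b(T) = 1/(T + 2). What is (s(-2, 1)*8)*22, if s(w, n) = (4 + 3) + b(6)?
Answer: -330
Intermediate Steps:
b(T) = -9 + 1/(2 + T) (b(T) = -9 + 1/(T + 2) = -9 + 1/(2 + T))
s(w, n) = -15/8 (s(w, n) = (4 + 3) + (-17 - 9*6)/(2 + 6) = 7 + (-17 - 54)/8 = 7 + (1/8)*(-71) = 7 - 71/8 = -15/8)
(s(-2, 1)*8)*22 = -15/8*8*22 = -15*22 = -330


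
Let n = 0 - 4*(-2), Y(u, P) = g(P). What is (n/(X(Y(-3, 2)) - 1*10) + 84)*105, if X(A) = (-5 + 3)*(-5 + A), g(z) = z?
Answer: 8610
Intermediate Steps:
Y(u, P) = P
n = 8 (n = 0 + 8 = 8)
X(A) = 10 - 2*A (X(A) = -2*(-5 + A) = 10 - 2*A)
(n/(X(Y(-3, 2)) - 1*10) + 84)*105 = (8/((10 - 2*2) - 1*10) + 84)*105 = (8/((10 - 4) - 10) + 84)*105 = (8/(6 - 10) + 84)*105 = (8/(-4) + 84)*105 = (8*(-¼) + 84)*105 = (-2 + 84)*105 = 82*105 = 8610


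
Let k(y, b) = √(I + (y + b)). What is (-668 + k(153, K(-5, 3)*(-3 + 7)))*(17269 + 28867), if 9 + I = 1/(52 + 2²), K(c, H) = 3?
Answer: -30818848 + 11534*√122318/7 ≈ -3.0243e+7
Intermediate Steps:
I = -503/56 (I = -9 + 1/(52 + 2²) = -9 + 1/(52 + 4) = -9 + 1/56 = -503/56 ≈ -8.9821)
k(y, b) = √(-503/56 + b + y) (k(y, b) = √(-503/56 + (y + b)) = √(-503/56 + (b + y)) = √(-503/56 + b + y))
(-668 + k(153, K(-5, 3)*(-3 + 7)))*(17269 + 28867) = (-668 + √(-7042 + 784*(3*(-3 + 7)) + 784*153)/28)*(17269 + 28867) = (-668 + √(-7042 + 784*(3*4) + 119952)/28)*46136 = (-668 + √(-7042 + 784*12 + 119952)/28)*46136 = (-668 + √(-7042 + 9408 + 119952)/28)*46136 = (-668 + √122318/28)*46136 = -30818848 + 11534*√122318/7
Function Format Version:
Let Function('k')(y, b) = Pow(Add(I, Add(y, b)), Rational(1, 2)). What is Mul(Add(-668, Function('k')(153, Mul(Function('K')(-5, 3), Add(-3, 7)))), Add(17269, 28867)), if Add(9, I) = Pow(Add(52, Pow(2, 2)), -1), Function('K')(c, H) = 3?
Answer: Add(-30818848, Mul(Rational(11534, 7), Pow(122318, Rational(1, 2)))) ≈ -3.0243e+7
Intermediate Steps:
I = Rational(-503, 56) (I = Add(-9, Pow(Add(52, Pow(2, 2)), -1)) = Add(-9, Pow(Add(52, 4), -1)) = Add(-9, Pow(56, -1)) = Add(-9, Rational(1, 56)) = Rational(-503, 56) ≈ -8.9821)
Function('k')(y, b) = Pow(Add(Rational(-503, 56), b, y), Rational(1, 2)) (Function('k')(y, b) = Pow(Add(Rational(-503, 56), Add(y, b)), Rational(1, 2)) = Pow(Add(Rational(-503, 56), Add(b, y)), Rational(1, 2)) = Pow(Add(Rational(-503, 56), b, y), Rational(1, 2)))
Mul(Add(-668, Function('k')(153, Mul(Function('K')(-5, 3), Add(-3, 7)))), Add(17269, 28867)) = Mul(Add(-668, Mul(Rational(1, 28), Pow(Add(-7042, Mul(784, Mul(3, Add(-3, 7))), Mul(784, 153)), Rational(1, 2)))), Add(17269, 28867)) = Mul(Add(-668, Mul(Rational(1, 28), Pow(Add(-7042, Mul(784, Mul(3, 4)), 119952), Rational(1, 2)))), 46136) = Mul(Add(-668, Mul(Rational(1, 28), Pow(Add(-7042, Mul(784, 12), 119952), Rational(1, 2)))), 46136) = Mul(Add(-668, Mul(Rational(1, 28), Pow(Add(-7042, 9408, 119952), Rational(1, 2)))), 46136) = Mul(Add(-668, Mul(Rational(1, 28), Pow(122318, Rational(1, 2)))), 46136) = Add(-30818848, Mul(Rational(11534, 7), Pow(122318, Rational(1, 2))))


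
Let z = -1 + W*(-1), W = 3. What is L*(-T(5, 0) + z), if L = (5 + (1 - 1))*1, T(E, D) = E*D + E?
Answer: -45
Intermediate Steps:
T(E, D) = E + D*E (T(E, D) = D*E + E = E + D*E)
L = 5 (L = (5 + 0)*1 = 5*1 = 5)
z = -4 (z = -1 + 3*(-1) = -1 - 3 = -4)
L*(-T(5, 0) + z) = 5*(-5*(1 + 0) - 4) = 5*(-5 - 4) = 5*(-9) = -45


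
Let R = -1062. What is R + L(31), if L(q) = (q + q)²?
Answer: 2782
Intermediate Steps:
L(q) = 4*q² (L(q) = (2*q)² = 4*q²)
R + L(31) = -1062 + 4*31² = -1062 + 4*961 = -1062 + 3844 = 2782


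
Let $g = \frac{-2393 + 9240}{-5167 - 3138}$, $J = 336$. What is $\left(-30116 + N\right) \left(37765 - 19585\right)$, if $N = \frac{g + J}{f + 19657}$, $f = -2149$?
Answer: $- \frac{1326831628842321}{2423399} \approx -5.4751 \cdot 10^{8}$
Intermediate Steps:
$g = - \frac{6847}{8305}$ ($g = \frac{6847}{-8305} = 6847 \left(- \frac{1}{8305}\right) = - \frac{6847}{8305} \approx -0.82444$)
$N = \frac{2783633}{145403940}$ ($N = \frac{- \frac{6847}{8305} + 336}{-2149 + 19657} = \frac{2783633}{8305 \cdot 17508} = \frac{2783633}{8305} \cdot \frac{1}{17508} = \frac{2783633}{145403940} \approx 0.019144$)
$\left(-30116 + N\right) \left(37765 - 19585\right) = \left(-30116 + \frac{2783633}{145403940}\right) \left(37765 - 19585\right) = \left(- \frac{4378982273407}{145403940}\right) 18180 = - \frac{1326831628842321}{2423399}$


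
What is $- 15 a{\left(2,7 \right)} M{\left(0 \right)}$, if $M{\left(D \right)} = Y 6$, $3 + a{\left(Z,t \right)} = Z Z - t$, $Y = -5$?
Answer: $-2700$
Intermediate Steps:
$a{\left(Z,t \right)} = -3 + Z^{2} - t$ ($a{\left(Z,t \right)} = -3 + \left(Z Z - t\right) = -3 + \left(Z^{2} - t\right) = -3 + Z^{2} - t$)
$M{\left(D \right)} = -30$ ($M{\left(D \right)} = \left(-5\right) 6 = -30$)
$- 15 a{\left(2,7 \right)} M{\left(0 \right)} = - 15 \left(-3 + 2^{2} - 7\right) \left(-30\right) = - 15 \left(-3 + 4 - 7\right) \left(-30\right) = \left(-15\right) \left(-6\right) \left(-30\right) = 90 \left(-30\right) = -2700$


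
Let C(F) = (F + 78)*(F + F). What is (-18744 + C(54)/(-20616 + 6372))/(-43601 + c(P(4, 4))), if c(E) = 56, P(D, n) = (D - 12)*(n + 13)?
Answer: 7416772/17229305 ≈ 0.43047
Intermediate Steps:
P(D, n) = (-12 + D)*(13 + n)
C(F) = 2*F*(78 + F) (C(F) = (78 + F)*(2*F) = 2*F*(78 + F))
(-18744 + C(54)/(-20616 + 6372))/(-43601 + c(P(4, 4))) = (-18744 + (2*54*(78 + 54))/(-20616 + 6372))/(-43601 + 56) = (-18744 + (2*54*132)/(-14244))/(-43545) = (-18744 + 14256*(-1/14244))*(-1/43545) = (-18744 - 1188/1187)*(-1/43545) = -22250316/1187*(-1/43545) = 7416772/17229305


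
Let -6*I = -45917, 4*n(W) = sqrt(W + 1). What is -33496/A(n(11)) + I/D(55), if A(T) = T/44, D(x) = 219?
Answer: 629/18 - 2947648*sqrt(3)/3 ≈ -1.7018e+6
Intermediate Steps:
n(W) = sqrt(1 + W)/4 (n(W) = sqrt(W + 1)/4 = sqrt(1 + W)/4)
I = 45917/6 (I = -1/6*(-45917) = 45917/6 ≈ 7652.8)
A(T) = T/44 (A(T) = T*(1/44) = T/44)
-33496/A(n(11)) + I/D(55) = -33496*176/sqrt(1 + 11) + (45917/6)/219 = -33496*88*sqrt(3)/3 + (45917/6)*(1/219) = -33496*88*sqrt(3)/3 + 629/18 = -2947648*sqrt(3)/3 + 629/18 = 629/18 - 2947648*sqrt(3)/3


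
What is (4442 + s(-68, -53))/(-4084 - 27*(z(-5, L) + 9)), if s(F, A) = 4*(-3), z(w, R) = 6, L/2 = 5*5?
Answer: -4430/4489 ≈ -0.98686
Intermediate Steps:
L = 50 (L = 2*(5*5) = 2*25 = 50)
s(F, A) = -12
(4442 + s(-68, -53))/(-4084 - 27*(z(-5, L) + 9)) = (4442 - 12)/(-4084 - 27*(6 + 9)) = 4430/(-4084 - 27*15) = 4430/(-4084 - 405) = 4430/(-4489) = 4430*(-1/4489) = -4430/4489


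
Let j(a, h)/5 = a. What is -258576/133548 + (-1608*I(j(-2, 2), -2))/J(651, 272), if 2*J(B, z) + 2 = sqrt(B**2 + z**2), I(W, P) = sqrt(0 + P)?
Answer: -21548/11129 - 2144*I*sqrt(2)/165927 - 1072*I*sqrt(995570)/165927 ≈ -1.9362 - 6.4646*I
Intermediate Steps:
j(a, h) = 5*a
I(W, P) = sqrt(P)
J(B, z) = -1 + sqrt(B**2 + z**2)/2
-258576/133548 + (-1608*I(j(-2, 2), -2))/J(651, 272) = -258576/133548 + (-1608*I*sqrt(2))/(-1 + sqrt(651**2 + 272**2)/2) = -258576*1/133548 + (-1608*I*sqrt(2))/(-1 + sqrt(423801 + 73984)/2) = -21548/11129 + (-1608*I*sqrt(2))/(-1 + sqrt(497785)/2) = -21548/11129 - 1608*I*sqrt(2)/(-1 + sqrt(497785)/2)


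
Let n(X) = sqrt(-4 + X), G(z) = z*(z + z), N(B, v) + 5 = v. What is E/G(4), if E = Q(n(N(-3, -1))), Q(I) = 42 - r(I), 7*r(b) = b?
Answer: 21/16 - I*sqrt(10)/224 ≈ 1.3125 - 0.014117*I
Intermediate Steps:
N(B, v) = -5 + v
r(b) = b/7
G(z) = 2*z**2 (G(z) = z*(2*z) = 2*z**2)
Q(I) = 42 - I/7
E = 42 - I*sqrt(10)/7 (E = 42 - sqrt(-4 + (-5 - 1))/7 = 42 - sqrt(-4 - 6)/7 = 42 - I*sqrt(10)/7 ≈ 42.0 - 0.45175*I)
E/G(4) = (42 - I*sqrt(10)/7)/((2*4**2)) = (42 - I*sqrt(10)/7)/((2*16)) = (42 - I*sqrt(10)/7)/32 = (42 - I*sqrt(10)/7)*(1/32) = 21/16 - I*sqrt(10)/224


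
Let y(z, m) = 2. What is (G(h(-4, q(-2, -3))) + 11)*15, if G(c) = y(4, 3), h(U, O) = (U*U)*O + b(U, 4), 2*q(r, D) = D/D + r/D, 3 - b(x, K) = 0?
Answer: 195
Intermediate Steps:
b(x, K) = 3 (b(x, K) = 3 - 1*0 = 3 + 0 = 3)
q(r, D) = ½ + r/(2*D) (q(r, D) = (D/D + r/D)/2 = (1 + r/D)/2 = ½ + r/(2*D))
h(U, O) = 3 + O*U² (h(U, O) = (U*U)*O + 3 = U²*O + 3 = O*U² + 3 = 3 + O*U²)
G(c) = 2
(G(h(-4, q(-2, -3))) + 11)*15 = (2 + 11)*15 = 13*15 = 195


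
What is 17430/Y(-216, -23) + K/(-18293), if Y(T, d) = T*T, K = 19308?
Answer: -96997843/142246368 ≈ -0.68190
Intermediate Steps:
Y(T, d) = T²
17430/Y(-216, -23) + K/(-18293) = 17430/((-216)²) + 19308/(-18293) = 17430/46656 + 19308*(-1/18293) = 17430*(1/46656) - 19308/18293 = 2905/7776 - 19308/18293 = -96997843/142246368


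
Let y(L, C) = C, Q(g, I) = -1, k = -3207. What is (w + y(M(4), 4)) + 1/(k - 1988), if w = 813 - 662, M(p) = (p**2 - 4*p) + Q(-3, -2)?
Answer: 805224/5195 ≈ 155.00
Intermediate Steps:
M(p) = -1 + p**2 - 4*p (M(p) = (p**2 - 4*p) - 1 = -1 + p**2 - 4*p)
w = 151
(w + y(M(4), 4)) + 1/(k - 1988) = (151 + 4) + 1/(-3207 - 1988) = 155 + 1/(-5195) = 155 - 1/5195 = 805224/5195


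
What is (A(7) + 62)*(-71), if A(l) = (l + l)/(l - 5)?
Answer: -4899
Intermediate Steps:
A(l) = 2*l/(-5 + l) (A(l) = (2*l)/(-5 + l) = 2*l/(-5 + l))
(A(7) + 62)*(-71) = (2*7/(-5 + 7) + 62)*(-71) = (2*7/2 + 62)*(-71) = (2*7*(1/2) + 62)*(-71) = (7 + 62)*(-71) = 69*(-71) = -4899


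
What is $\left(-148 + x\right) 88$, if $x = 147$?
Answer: $-88$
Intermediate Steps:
$\left(-148 + x\right) 88 = \left(-148 + 147\right) 88 = \left(-1\right) 88 = -88$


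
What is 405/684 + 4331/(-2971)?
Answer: -195461/225796 ≈ -0.86565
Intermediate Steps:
405/684 + 4331/(-2971) = 405*(1/684) + 4331*(-1/2971) = 45/76 - 4331/2971 = -195461/225796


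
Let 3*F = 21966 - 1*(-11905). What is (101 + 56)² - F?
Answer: 40076/3 ≈ 13359.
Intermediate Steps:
F = 33871/3 (F = (21966 - 1*(-11905))/3 = (21966 + 11905)/3 = (⅓)*33871 = 33871/3 ≈ 11290.)
(101 + 56)² - F = (101 + 56)² - 1*33871/3 = 157² - 33871/3 = 24649 - 33871/3 = 40076/3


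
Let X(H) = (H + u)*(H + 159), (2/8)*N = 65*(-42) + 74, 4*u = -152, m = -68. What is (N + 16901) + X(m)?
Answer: -3369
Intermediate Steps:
u = -38 (u = (¼)*(-152) = -38)
N = -10624 (N = 4*(65*(-42) + 74) = 4*(-2730 + 74) = 4*(-2656) = -10624)
X(H) = (-38 + H)*(159 + H) (X(H) = (H - 38)*(H + 159) = (-38 + H)*(159 + H))
(N + 16901) + X(m) = (-10624 + 16901) + (-6042 + (-68)² + 121*(-68)) = 6277 + (-6042 + 4624 - 8228) = 6277 - 9646 = -3369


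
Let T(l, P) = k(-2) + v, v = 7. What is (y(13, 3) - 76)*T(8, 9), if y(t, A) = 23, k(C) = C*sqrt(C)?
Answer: -371 + 106*I*sqrt(2) ≈ -371.0 + 149.91*I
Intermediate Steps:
k(C) = C**(3/2)
T(l, P) = 7 - 2*I*sqrt(2) (T(l, P) = (-2)**(3/2) + 7 = -2*I*sqrt(2) + 7 = 7 - 2*I*sqrt(2))
(y(13, 3) - 76)*T(8, 9) = (23 - 76)*(7 - 2*I*sqrt(2)) = -53*(7 - 2*I*sqrt(2)) = -371 + 106*I*sqrt(2)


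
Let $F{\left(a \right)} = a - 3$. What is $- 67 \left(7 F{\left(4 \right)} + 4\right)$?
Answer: $-737$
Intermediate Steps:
$F{\left(a \right)} = -3 + a$
$- 67 \left(7 F{\left(4 \right)} + 4\right) = - 67 \left(7 \left(-3 + 4\right) + 4\right) = - 67 \left(7 \cdot 1 + 4\right) = - 67 \left(7 + 4\right) = \left(-67\right) 11 = -737$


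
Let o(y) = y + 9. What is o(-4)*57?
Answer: 285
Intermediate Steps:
o(y) = 9 + y
o(-4)*57 = (9 - 4)*57 = 5*57 = 285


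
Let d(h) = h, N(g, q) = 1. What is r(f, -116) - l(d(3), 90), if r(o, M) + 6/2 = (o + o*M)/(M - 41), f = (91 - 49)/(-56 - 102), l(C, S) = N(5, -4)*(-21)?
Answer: 220839/12403 ≈ 17.805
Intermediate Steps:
l(C, S) = -21 (l(C, S) = 1*(-21) = -21)
f = -21/79 (f = 42/(-158) = 42*(-1/158) = -21/79 ≈ -0.26582)
r(o, M) = -3 + (o + M*o)/(-41 + M) (r(o, M) = -3 + (o + o*M)/(M - 41) = -3 + (o + M*o)/(-41 + M))
r(f, -116) - l(d(3), 90) = (123 - 21/79 - 3*(-116) - 116*(-21/79))/(-41 - 116) - 1*(-21) = (123 - 21/79 + 348 + 2436/79)/(-157) + 21 = -1/157*39624/79 + 21 = -39624/12403 + 21 = 220839/12403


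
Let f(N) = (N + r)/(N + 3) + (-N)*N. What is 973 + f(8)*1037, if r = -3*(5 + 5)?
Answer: -67469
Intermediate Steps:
r = -30 (r = -3*10 = -30)
f(N) = -N² + (-30 + N)/(3 + N) (f(N) = (N - 30)/(N + 3) + (-N)*N = (-30 + N)/(3 + N) - N² = -N² + (-30 + N)/(3 + N))
973 + f(8)*1037 = 973 + ((-30 + 8 - 1*8³ - 3*8²)/(3 + 8))*1037 = 973 + ((-30 + 8 - 1*512 - 3*64)/11)*1037 = 973 + ((-30 + 8 - 512 - 192)/11)*1037 = 973 + ((1/11)*(-726))*1037 = 973 - 66*1037 = 973 - 68442 = -67469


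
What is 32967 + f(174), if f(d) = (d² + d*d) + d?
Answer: 93693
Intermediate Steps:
f(d) = d + 2*d² (f(d) = (d² + d²) + d = 2*d² + d = d + 2*d²)
32967 + f(174) = 32967 + 174*(1 + 2*174) = 32967 + 174*(1 + 348) = 32967 + 174*349 = 32967 + 60726 = 93693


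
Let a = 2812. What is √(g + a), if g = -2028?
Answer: 28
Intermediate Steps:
√(g + a) = √(-2028 + 2812) = √784 = 28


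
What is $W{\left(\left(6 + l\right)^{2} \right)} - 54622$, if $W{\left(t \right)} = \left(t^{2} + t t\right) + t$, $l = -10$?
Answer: $-54094$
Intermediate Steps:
$W{\left(t \right)} = t + 2 t^{2}$ ($W{\left(t \right)} = \left(t^{2} + t^{2}\right) + t = 2 t^{2} + t = t + 2 t^{2}$)
$W{\left(\left(6 + l\right)^{2} \right)} - 54622 = \left(6 - 10\right)^{2} \left(1 + 2 \left(6 - 10\right)^{2}\right) - 54622 = \left(-4\right)^{2} \left(1 + 2 \left(-4\right)^{2}\right) - 54622 = 16 \left(1 + 2 \cdot 16\right) - 54622 = 16 \left(1 + 32\right) - 54622 = 16 \cdot 33 - 54622 = 528 - 54622 = -54094$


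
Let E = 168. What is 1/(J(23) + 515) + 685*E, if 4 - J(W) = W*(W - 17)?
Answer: 43845481/381 ≈ 1.1508e+5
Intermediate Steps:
J(W) = 4 - W*(-17 + W) (J(W) = 4 - W*(W - 17) = 4 - W*(-17 + W))
1/(J(23) + 515) + 685*E = 1/((4 - 1*23² + 17*23) + 515) + 685*168 = 1/((4 - 1*529 + 391) + 515) + 115080 = 1/((4 - 529 + 391) + 515) + 115080 = 1/(-134 + 515) + 115080 = 1/381 + 115080 = 43845481/381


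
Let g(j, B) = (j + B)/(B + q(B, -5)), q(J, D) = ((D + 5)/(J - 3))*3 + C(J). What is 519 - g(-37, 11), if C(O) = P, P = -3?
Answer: 2089/4 ≈ 522.25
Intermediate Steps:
C(O) = -3
q(J, D) = -3 + 3*(5 + D)/(-3 + J) (q(J, D) = ((D + 5)/(J - 3))*3 - 3 = ((5 + D)/(-3 + J))*3 - 3 = 3*(5 + D)/(-3 + J) - 3 = -3 + 3*(5 + D)/(-3 + J))
g(j, B) = (B + j)/(B + 3*(3 - B)/(-3 + B)) (g(j, B) = (j + B)/(B + 3*(8 - 5 - B)/(-3 + B)) = (B + j)/(B + 3*(3 - B)/(-3 + B)))
519 - g(-37, 11) = 519 - (11 - 37)/(-3 + 11) = 519 - (-26)/8 = 519 - 1*(-13/4) = 519 + 13/4 = 2089/4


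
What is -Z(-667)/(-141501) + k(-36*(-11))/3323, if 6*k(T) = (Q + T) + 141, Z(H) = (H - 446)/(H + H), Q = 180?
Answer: 3760132902/104542872647 ≈ 0.035967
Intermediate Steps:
Z(H) = (-446 + H)/(2*H) (Z(H) = (-446 + H)/((2*H)) = (-446 + H)*(1/(2*H)) = (-446 + H)/(2*H))
k(T) = 107/2 + T/6 (k(T) = ((180 + T) + 141)/6 = (321 + T)/6 = 107/2 + T/6)
-Z(-667)/(-141501) + k(-36*(-11))/3323 = -(-446 - 667)/(2*(-667))/(-141501) + (107/2 + (-36*(-11))/6)/3323 = -(-1)*(-1113)/(2*667)*(-1/141501) + (107/2 + (1/6)*396)*(1/3323) = -1*1113/1334*(-1/141501) + (107/2 + 66)*(1/3323) = -1113/1334*(-1/141501) + (239/2)*(1/3323) = 371/62920778 + 239/6646 = 3760132902/104542872647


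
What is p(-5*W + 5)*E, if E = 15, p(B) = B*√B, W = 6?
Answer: -1875*I ≈ -1875.0*I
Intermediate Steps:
p(B) = B^(3/2)
p(-5*W + 5)*E = (-5*6 + 5)^(3/2)*15 = (-30 + 5)^(3/2)*15 = (-25)^(3/2)*15 = -125*I*15 = -1875*I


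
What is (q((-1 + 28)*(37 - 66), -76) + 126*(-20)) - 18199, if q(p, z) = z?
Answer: -20795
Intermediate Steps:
(q((-1 + 28)*(37 - 66), -76) + 126*(-20)) - 18199 = (-76 + 126*(-20)) - 18199 = (-76 - 2520) - 18199 = -2596 - 18199 = -20795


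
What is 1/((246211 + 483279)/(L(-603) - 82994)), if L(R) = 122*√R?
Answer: -41497/364745 + 183*I*√67/364745 ≈ -0.11377 + 0.0041068*I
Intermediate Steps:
1/((246211 + 483279)/(L(-603) - 82994)) = 1/((246211 + 483279)/(122*√(-603) - 82994)) = 1/(729490/(122*(3*I*√67) - 82994)) = 1/(729490/(366*I*√67 - 82994)) = 1/(729490/(-82994 + 366*I*√67)) = -41497/364745 + 183*I*√67/364745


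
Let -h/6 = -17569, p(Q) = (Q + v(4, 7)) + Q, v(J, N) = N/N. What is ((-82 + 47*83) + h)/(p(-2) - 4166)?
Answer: -109233/4169 ≈ -26.201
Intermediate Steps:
v(J, N) = 1
p(Q) = 1 + 2*Q (p(Q) = (Q + 1) + Q = (1 + Q) + Q = 1 + 2*Q)
h = 105414 (h = -6*(-17569) = 105414)
((-82 + 47*83) + h)/(p(-2) - 4166) = ((-82 + 47*83) + 105414)/((1 + 2*(-2)) - 4166) = ((-82 + 3901) + 105414)/((1 - 4) - 4166) = (3819 + 105414)/(-3 - 4166) = 109233/(-4169) = 109233*(-1/4169) = -109233/4169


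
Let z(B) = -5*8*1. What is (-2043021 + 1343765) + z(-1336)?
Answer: -699296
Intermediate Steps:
z(B) = -40 (z(B) = -40*1 = -40)
(-2043021 + 1343765) + z(-1336) = (-2043021 + 1343765) - 40 = -699256 - 40 = -699296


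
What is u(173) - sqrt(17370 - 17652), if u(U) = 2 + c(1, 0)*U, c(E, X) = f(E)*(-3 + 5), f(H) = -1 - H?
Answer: -690 - I*sqrt(282) ≈ -690.0 - 16.793*I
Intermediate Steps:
c(E, X) = -2 - 2*E (c(E, X) = (-1 - E)*(-3 + 5) = (-1 - E)*2 = -2 - 2*E)
u(U) = 2 - 4*U (u(U) = 2 + (-2 - 2*1)*U = 2 + (-2 - 2)*U = 2 - 4*U)
u(173) - sqrt(17370 - 17652) = (2 - 4*173) - sqrt(17370 - 17652) = (2 - 692) - sqrt(-282) = -690 - I*sqrt(282)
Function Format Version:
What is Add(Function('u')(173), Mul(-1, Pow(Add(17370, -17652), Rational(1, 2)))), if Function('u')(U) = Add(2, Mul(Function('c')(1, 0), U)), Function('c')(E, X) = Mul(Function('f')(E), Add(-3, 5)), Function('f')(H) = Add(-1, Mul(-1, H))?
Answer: Add(-690, Mul(-1, I, Pow(282, Rational(1, 2)))) ≈ Add(-690.00, Mul(-16.793, I))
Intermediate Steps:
Function('c')(E, X) = Add(-2, Mul(-2, E)) (Function('c')(E, X) = Mul(Add(-1, Mul(-1, E)), Add(-3, 5)) = Mul(Add(-1, Mul(-1, E)), 2) = Add(-2, Mul(-2, E)))
Function('u')(U) = Add(2, Mul(-4, U)) (Function('u')(U) = Add(2, Mul(Add(-2, Mul(-2, 1)), U)) = Add(2, Mul(Add(-2, -2), U)) = Add(2, Mul(-4, U)))
Add(Function('u')(173), Mul(-1, Pow(Add(17370, -17652), Rational(1, 2)))) = Add(Add(2, Mul(-4, 173)), Mul(-1, Pow(Add(17370, -17652), Rational(1, 2)))) = Add(Add(2, -692), Mul(-1, Pow(-282, Rational(1, 2)))) = Add(-690, Mul(-1, Mul(I, Pow(282, Rational(1, 2))))) = Add(-690, Mul(-1, I, Pow(282, Rational(1, 2))))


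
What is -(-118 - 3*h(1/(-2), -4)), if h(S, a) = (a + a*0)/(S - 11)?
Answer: 2738/23 ≈ 119.04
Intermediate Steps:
h(S, a) = a/(-11 + S) (h(S, a) = (a + 0)/(-11 + S) = a/(-11 + S))
-(-118 - 3*h(1/(-2), -4)) = -(-118 - (-12)/(-11 + 1/(-2))) = -(-118 - (-12)/(-11 - 1/2)) = -(-118 - (-12)/(-23/2)) = -(-118 - (-12)*(-2)/23) = -(-118 - 3*8/23) = -(-118 - 24/23) = -1*(-2738/23) = 2738/23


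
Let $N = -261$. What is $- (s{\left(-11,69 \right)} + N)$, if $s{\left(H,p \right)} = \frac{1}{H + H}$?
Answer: $\frac{5743}{22} \approx 261.05$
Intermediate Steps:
$s{\left(H,p \right)} = \frac{1}{2 H}$
$- (s{\left(-11,69 \right)} + N) = - (\frac{1}{2 \left(-11\right)} - 261) = - (\frac{1}{2} \left(- \frac{1}{11}\right) - 261) = - (- \frac{1}{22} - 261) = \left(-1\right) \left(- \frac{5743}{22}\right) = \frac{5743}{22}$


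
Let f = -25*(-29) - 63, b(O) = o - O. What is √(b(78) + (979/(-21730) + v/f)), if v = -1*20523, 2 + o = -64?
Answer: I*√2263961504485330/3596315 ≈ 13.231*I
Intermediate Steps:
o = -66 (o = -2 - 64 = -66)
b(O) = -66 - O
v = -20523
f = 662 (f = 725 - 63 = 662)
√(b(78) + (979/(-21730) + v/f)) = √((-66 - 1*78) + (979/(-21730) - 20523/662)) = √((-66 - 78) + (979*(-1/21730) - 20523*1/662)) = √(-144 + (-979/21730 - 20523/662)) = √(-144 - 111653222/3596315) = √(-629522582/3596315) = I*√2263961504485330/3596315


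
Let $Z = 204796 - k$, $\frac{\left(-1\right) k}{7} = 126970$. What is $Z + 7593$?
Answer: $1101179$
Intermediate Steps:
$k = -888790$ ($k = \left(-7\right) 126970 = -888790$)
$Z = 1093586$ ($Z = 204796 - -888790 = 204796 + 888790 = 1093586$)
$Z + 7593 = 1093586 + 7593 = 1101179$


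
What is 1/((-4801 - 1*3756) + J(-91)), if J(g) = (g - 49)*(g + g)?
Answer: 1/16923 ≈ 5.9091e-5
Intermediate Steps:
J(g) = 2*g*(-49 + g) (J(g) = (-49 + g)*(2*g) = 2*g*(-49 + g))
1/((-4801 - 1*3756) + J(-91)) = 1/((-4801 - 1*3756) + 2*(-91)*(-49 - 91)) = 1/((-4801 - 3756) + 2*(-91)*(-140)) = 1/(-8557 + 25480) = 1/16923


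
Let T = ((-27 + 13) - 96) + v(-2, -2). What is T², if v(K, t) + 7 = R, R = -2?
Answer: 14161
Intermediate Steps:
v(K, t) = -9 (v(K, t) = -7 - 2 = -9)
T = -119 (T = ((-27 + 13) - 96) - 9 = (-14 - 96) - 9 = -110 - 9 = -119)
T² = (-119)² = 14161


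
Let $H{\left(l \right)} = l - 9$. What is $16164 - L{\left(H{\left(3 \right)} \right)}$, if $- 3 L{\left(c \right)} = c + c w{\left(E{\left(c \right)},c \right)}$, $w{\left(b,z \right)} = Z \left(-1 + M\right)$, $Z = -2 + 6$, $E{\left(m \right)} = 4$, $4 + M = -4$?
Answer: $16234$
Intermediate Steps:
$M = -8$ ($M = -4 - 4 = -8$)
$H{\left(l \right)} = -9 + l$
$Z = 4$
$w{\left(b,z \right)} = -36$ ($w{\left(b,z \right)} = 4 \left(-1 - 8\right) = 4 \left(-9\right) = -36$)
$L{\left(c \right)} = \frac{35 c}{3}$ ($L{\left(c \right)} = - \frac{c + c \left(-36\right)}{3} = - \frac{c - 36 c}{3} = - \frac{\left(-35\right) c}{3} = \frac{35 c}{3}$)
$16164 - L{\left(H{\left(3 \right)} \right)} = 16164 - \frac{35 \left(-9 + 3\right)}{3} = 16164 - \frac{35}{3} \left(-6\right) = 16164 - -70 = 16164 + 70 = 16234$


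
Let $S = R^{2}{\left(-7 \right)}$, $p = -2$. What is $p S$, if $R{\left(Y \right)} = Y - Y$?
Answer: $0$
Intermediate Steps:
$R{\left(Y \right)} = 0$
$S = 0$ ($S = 0^{2} = 0$)
$p S = \left(-2\right) 0 = 0$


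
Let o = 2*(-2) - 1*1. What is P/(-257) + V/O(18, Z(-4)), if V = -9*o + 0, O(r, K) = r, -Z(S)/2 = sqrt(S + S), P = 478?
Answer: 329/514 ≈ 0.64008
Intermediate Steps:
Z(S) = -2*sqrt(2)*sqrt(S) (Z(S) = -2*sqrt(S + S) = -2*sqrt(2)*sqrt(S))
o = -5 (o = -4 - 1 = -5)
V = 45 (V = -9*(-5) + 0 = 45 + 0 = 45)
P/(-257) + V/O(18, Z(-4)) = 478/(-257) + 45/18 = 478*(-1/257) + 45*(1/18) = -478/257 + 5/2 = 329/514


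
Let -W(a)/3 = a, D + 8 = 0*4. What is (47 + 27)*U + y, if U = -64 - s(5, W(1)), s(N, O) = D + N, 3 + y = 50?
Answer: -4467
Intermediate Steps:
y = 47 (y = -3 + 50 = 47)
D = -8 (D = -8 + 0*4 = -8 + 0 = -8)
W(a) = -3*a
s(N, O) = -8 + N
U = -61 (U = -64 - (-8 + 5) = -64 - 1*(-3) = -64 + 3 = -61)
(47 + 27)*U + y = (47 + 27)*(-61) + 47 = 74*(-61) + 47 = -4514 + 47 = -4467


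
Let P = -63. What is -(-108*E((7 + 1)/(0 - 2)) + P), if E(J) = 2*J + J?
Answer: -1233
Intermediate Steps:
E(J) = 3*J
-(-108*E((7 + 1)/(0 - 2)) + P) = -(-324*(7 + 1)/(0 - 2) - 63) = -(-324*8/(-2) - 63) = -(-324*8*(-1/2) - 63) = -(-324*(-4) - 63) = -(-108*(-12) - 63) = -(1296 - 63) = -1*1233 = -1233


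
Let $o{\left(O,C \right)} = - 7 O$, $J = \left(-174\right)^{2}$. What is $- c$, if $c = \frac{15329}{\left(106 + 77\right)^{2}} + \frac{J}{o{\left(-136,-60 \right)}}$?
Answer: $- \frac{257126543}{7970382} \approx -32.26$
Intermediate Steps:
$J = 30276$
$c = \frac{257126543}{7970382}$ ($c = \frac{15329}{\left(106 + 77\right)^{2}} + \frac{30276}{\left(-7\right) \left(-136\right)} = \frac{15329}{183^{2}} + \frac{30276}{952} = \frac{15329}{33489} + 30276 \cdot \frac{1}{952} = 15329 \cdot \frac{1}{33489} + \frac{7569}{238} = \frac{15329}{33489} + \frac{7569}{238} = \frac{257126543}{7970382} \approx 32.26$)
$- c = \left(-1\right) \frac{257126543}{7970382} = - \frac{257126543}{7970382}$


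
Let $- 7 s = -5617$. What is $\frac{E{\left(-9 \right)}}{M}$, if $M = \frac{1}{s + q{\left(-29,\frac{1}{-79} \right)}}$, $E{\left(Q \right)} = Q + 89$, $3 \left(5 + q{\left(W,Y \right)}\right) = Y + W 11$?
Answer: $\frac{91721600}{1659} \approx 55287.0$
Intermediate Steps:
$q{\left(W,Y \right)} = -5 + \frac{Y}{3} + \frac{11 W}{3}$ ($q{\left(W,Y \right)} = -5 + \frac{Y + W 11}{3} = -5 + \frac{Y + 11 W}{3} = -5 + \left(\frac{Y}{3} + \frac{11 W}{3}\right) = -5 + \frac{Y}{3} + \frac{11 W}{3}$)
$s = \frac{5617}{7}$ ($s = \left(- \frac{1}{7}\right) \left(-5617\right) = \frac{5617}{7} \approx 802.43$)
$E{\left(Q \right)} = 89 + Q$
$M = \frac{1659}{1146520}$ ($M = \frac{1}{\frac{5617}{7} + \left(-5 + \frac{1}{3 \left(-79\right)} + \frac{11}{3} \left(-29\right)\right)} = \frac{1}{\frac{5617}{7} - \frac{26387}{237}} = \frac{1}{\frac{1146520}{1659}} = \frac{1659}{1146520} \approx 0.001447$)
$\frac{E{\left(-9 \right)}}{M} = \frac{89 - 9}{\frac{1659}{1146520}} = 80 \cdot \frac{1146520}{1659} = \frac{91721600}{1659}$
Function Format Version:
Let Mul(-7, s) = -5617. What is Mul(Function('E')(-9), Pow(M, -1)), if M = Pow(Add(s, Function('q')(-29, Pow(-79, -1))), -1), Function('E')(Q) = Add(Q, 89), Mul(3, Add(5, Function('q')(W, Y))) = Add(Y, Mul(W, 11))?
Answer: Rational(91721600, 1659) ≈ 55287.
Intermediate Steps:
Function('q')(W, Y) = Add(-5, Mul(Rational(1, 3), Y), Mul(Rational(11, 3), W)) (Function('q')(W, Y) = Add(-5, Mul(Rational(1, 3), Add(Y, Mul(W, 11)))) = Add(-5, Mul(Rational(1, 3), Add(Y, Mul(11, W)))) = Add(-5, Add(Mul(Rational(1, 3), Y), Mul(Rational(11, 3), W))) = Add(-5, Mul(Rational(1, 3), Y), Mul(Rational(11, 3), W)))
s = Rational(5617, 7) (s = Mul(Rational(-1, 7), -5617) = Rational(5617, 7) ≈ 802.43)
Function('E')(Q) = Add(89, Q)
M = Rational(1659, 1146520) (M = Pow(Add(Rational(5617, 7), Add(-5, Mul(Rational(1, 3), Pow(-79, -1)), Mul(Rational(11, 3), -29))), -1) = Pow(Add(Rational(5617, 7), Add(-5, Mul(Rational(1, 3), Rational(-1, 79)), Rational(-319, 3))), -1) = Pow(Add(Rational(5617, 7), Add(-5, Rational(-1, 237), Rational(-319, 3))), -1) = Pow(Add(Rational(5617, 7), Rational(-26387, 237)), -1) = Pow(Rational(1146520, 1659), -1) = Rational(1659, 1146520) ≈ 0.0014470)
Mul(Function('E')(-9), Pow(M, -1)) = Mul(Add(89, -9), Pow(Rational(1659, 1146520), -1)) = Mul(80, Rational(1146520, 1659)) = Rational(91721600, 1659)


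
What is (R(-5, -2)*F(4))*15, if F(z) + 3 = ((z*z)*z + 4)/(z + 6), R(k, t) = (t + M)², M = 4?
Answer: 228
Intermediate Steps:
R(k, t) = (4 + t)² (R(k, t) = (t + 4)² = (4 + t)²)
F(z) = -3 + (4 + z³)/(6 + z) (F(z) = -3 + ((z*z)*z + 4)/(z + 6) = -3 + (z²*z + 4)/(6 + z) = -3 + (z³ + 4)/(6 + z) = -3 + (4 + z³)/(6 + z))
(R(-5, -2)*F(4))*15 = ((4 - 2)²*((-14 + 4³ - 3*4)/(6 + 4)))*15 = (2²*((-14 + 64 - 12)/10))*15 = (4*((⅒)*38))*15 = (4*(19/5))*15 = (76/5)*15 = 228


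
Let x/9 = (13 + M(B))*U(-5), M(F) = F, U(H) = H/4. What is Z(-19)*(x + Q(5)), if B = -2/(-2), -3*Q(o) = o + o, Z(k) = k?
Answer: 18335/6 ≈ 3055.8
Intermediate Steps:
U(H) = H/4 (U(H) = H*(¼) = H/4)
Q(o) = -2*o/3 (Q(o) = -(o + o)/3 = -2*o/3)
B = 1 (B = -2*(-½) = 1)
x = -315/2 (x = 9*((13 + 1)*((¼)*(-5))) = 9*(14*(-5/4)) = 9*(-35/2) = -315/2 ≈ -157.50)
Z(-19)*(x + Q(5)) = -19*(-315/2 - ⅔*5) = -19*(-315/2 - 10/3) = -19*(-965/6) = 18335/6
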